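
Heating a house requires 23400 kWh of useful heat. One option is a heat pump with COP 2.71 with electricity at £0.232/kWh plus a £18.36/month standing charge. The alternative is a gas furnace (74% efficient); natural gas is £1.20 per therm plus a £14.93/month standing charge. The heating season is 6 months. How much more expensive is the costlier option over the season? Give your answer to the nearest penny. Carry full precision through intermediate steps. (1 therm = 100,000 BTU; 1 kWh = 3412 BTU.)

£729.11

Heat load = 23400 kWh × 3412 = 79,840,800 BTU
Gas: input = 79,840,800 / 0.74 = 107,892,973 BTU = 1,079 therm → 1,079 × £1.20 = £1,294.72; + 6 × £14.93 standing = £1,384.30
Heat pump: 79,840,800 BTU / 3412 = 23,400 kWh heat; / 2.71 = 8,635 kWh in → × £0.232 = £2,003.25; + 6 × £18.36 standing = £2,113.41
Difference = |£1,384.30 − £2,113.41| = £729.11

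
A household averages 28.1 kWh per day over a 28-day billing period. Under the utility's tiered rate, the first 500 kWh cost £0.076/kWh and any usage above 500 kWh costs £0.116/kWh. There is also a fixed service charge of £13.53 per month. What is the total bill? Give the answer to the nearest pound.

Usage = 28.1 kWh/day × 28 days = 786.8 kWh
First 500 kWh × £0.076 = £38.00
Remaining 286.8 kWh × £0.116 = £33.27
Energy charge = £71.27; + service £13.53 = £84.80 ≈ £85

£85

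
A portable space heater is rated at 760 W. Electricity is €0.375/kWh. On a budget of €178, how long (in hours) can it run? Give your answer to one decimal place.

624.6 h

Energy budget = €178 / €0.375 per kWh = 474.7 kWh = 474,667 Wh
Runtime = 474,667 Wh / 760 W = 624.6 h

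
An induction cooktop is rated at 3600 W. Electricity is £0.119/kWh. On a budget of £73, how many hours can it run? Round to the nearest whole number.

Energy budget = £73 / £0.119 per kWh = 613.4 kWh = 613,445 Wh
Runtime = 613,445 Wh / 3600 W = 170.4 h

170 h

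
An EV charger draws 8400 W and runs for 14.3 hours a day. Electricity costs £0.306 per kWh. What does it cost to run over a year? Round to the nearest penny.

£13416.20

Energy = 8400 W × 14.3 h/day × 365 days = 43,843,800 Wh = 43,840 kWh
Cost = 43,840 kWh × £0.306/kWh = £13,416.20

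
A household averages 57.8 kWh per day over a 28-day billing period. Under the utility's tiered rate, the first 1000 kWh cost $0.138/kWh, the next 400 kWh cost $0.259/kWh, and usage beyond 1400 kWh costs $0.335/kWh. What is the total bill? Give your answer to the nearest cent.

$314.76

Usage = 57.8 kWh/day × 28 days = 1618.4 kWh
First 1000 kWh × $0.138 = $138.00
Next 400 kWh × $0.259 = $103.60
Remaining 218.4 kWh × $0.335 = $73.16
Total = $314.76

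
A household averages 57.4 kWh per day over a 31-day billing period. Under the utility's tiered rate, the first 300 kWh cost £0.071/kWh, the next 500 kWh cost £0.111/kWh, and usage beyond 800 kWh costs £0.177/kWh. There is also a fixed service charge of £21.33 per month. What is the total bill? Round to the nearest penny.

Usage = 57.4 kWh/day × 31 days = 1779.4 kWh
First 300 kWh × £0.071 = £21.30
Next 500 kWh × £0.111 = £55.50
Remaining 979.4 kWh × £0.177 = £173.35
Energy charge = £250.15; + service £21.33 = £271.48

£271.48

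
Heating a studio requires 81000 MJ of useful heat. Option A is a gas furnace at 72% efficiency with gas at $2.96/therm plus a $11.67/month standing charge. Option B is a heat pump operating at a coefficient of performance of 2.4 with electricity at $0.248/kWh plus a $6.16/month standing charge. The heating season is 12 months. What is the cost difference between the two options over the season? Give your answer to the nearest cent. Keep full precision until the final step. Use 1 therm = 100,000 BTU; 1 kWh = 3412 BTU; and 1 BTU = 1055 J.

Heat load = 81000 MJ = 81,000,000,000 J / 1055 = 76,777,251 BTU
Gas: input = 76,777,251 / 0.72 = 106,635,071 BTU = 1,066 therm → 1,066 × $2.96 = $3,156.40; + 12 × $11.67 standing = $3,296.44
Heat pump: 76,777,251 BTU / 3412 = 22,500 kWh heat; / 2.4 = 9,376 kWh in → × $0.248 = $2,325.22; + 12 × $6.16 standing = $2,399.14
Difference = |$3,296.44 − $2,399.14| = $897.30

$897.30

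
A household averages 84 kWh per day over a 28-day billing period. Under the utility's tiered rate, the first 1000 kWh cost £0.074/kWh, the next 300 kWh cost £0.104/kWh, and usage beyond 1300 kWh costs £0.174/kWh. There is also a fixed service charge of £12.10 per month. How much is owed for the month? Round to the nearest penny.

Usage = 84 kWh/day × 28 days = 2352 kWh
First 1000 kWh × £0.074 = £74.00
Next 300 kWh × £0.104 = £31.20
Remaining 1052 kWh × £0.174 = £183.05
Energy charge = £288.25; + service £12.10 = £300.35

£300.35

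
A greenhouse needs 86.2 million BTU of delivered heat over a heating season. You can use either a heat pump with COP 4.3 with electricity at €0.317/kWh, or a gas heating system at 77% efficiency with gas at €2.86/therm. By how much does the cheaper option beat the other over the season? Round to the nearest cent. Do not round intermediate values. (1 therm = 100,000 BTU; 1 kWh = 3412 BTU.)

€1339.25

Heat load = 86.2 × 10⁶ BTU = 86,200,000 BTU
Gas: input = 86,200,000 / 0.77 = 111,948,052 BTU = 1,119 therm → 1,119 × €2.86 = €3,201.71
Heat pump: 86,200,000 BTU / 3412 = 25,260 kWh heat; / 4.3 = 5,875 kWh in → × €0.317 = €1,862.47
Difference = |€3,201.71 − €1,862.47| = €1,339.25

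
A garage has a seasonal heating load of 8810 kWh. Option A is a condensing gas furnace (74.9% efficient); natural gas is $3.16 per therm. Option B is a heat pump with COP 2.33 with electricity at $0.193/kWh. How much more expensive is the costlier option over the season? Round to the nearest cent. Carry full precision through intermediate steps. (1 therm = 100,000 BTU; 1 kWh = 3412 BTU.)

Heat load = 8810 kWh × 3412 = 30,059,720 BTU
Gas: input = 30,059,720 / 0.749 = 40,133,138 BTU = 401.3 therm → 401.3 × $3.16 = $1,268.21
Heat pump: 30,059,720 BTU / 3412 = 8,810 kWh heat; / 2.33 = 3,781 kWh in → × $0.193 = $729.76
Difference = |$1,268.21 − $729.76| = $538.45

$538.45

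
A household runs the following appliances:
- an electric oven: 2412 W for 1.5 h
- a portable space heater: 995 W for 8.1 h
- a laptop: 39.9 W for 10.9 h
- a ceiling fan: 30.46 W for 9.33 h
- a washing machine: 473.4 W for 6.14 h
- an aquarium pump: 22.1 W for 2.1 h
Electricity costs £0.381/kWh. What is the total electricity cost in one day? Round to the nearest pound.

electric oven: 2412 W × 1.5 h = 3,618 Wh = 3.618 kWh
portable space heater: 995 W × 8.1 h = 8,060 Wh = 8.059 kWh
laptop: 39.9 W × 10.9 h = 435 Wh = 0.4349 kWh
ceiling fan: 30.46 W × 9.33 h = 284 Wh = 0.2842 kWh
washing machine: 473.4 W × 6.14 h = 2,907 Wh = 2.907 kWh
aquarium pump: 22.1 W × 2.1 h = 46 Wh = 0.04641 kWh
Total energy = 3.618 + 8.059 + 0.4349 + 0.2842 + 2.907 + 0.04641 = 15.35 kWh
Cost = 15.35 kWh × £0.381 = £5.85 ≈ £6

£6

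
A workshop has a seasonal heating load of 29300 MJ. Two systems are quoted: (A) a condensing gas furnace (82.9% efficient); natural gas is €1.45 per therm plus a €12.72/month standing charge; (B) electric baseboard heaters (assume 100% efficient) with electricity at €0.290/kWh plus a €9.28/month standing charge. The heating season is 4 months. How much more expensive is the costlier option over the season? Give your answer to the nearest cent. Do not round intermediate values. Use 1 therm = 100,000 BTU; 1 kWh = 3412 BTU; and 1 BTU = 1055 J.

Heat load = 29300 MJ = 29,300,000,000 J / 1055 = 27,772,512 BTU
Gas: input = 27,772,512 / 0.829 = 33,501,221 BTU = 335 therm → 335 × €1.45 = €485.77; + 4 × €12.72 standing = €536.65
Electric: 27,772,512 BTU / 3412 = 8,140 kWh → × €0.290 = €2,360.50; + 4 × €9.28 standing = €2,397.62
Difference = |€536.65 − €2,397.62| = €1,860.97

€1860.97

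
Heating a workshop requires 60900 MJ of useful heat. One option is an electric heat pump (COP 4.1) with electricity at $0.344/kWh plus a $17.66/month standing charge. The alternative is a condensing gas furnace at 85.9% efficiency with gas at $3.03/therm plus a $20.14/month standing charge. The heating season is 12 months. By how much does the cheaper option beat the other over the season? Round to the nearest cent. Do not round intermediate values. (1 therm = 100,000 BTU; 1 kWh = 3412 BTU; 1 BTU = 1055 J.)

Heat load = 60900 MJ = 60,900,000,000 J / 1055 = 57,725,118 BTU
Gas: input = 57,725,118 / 0.859 = 67,200,371 BTU = 672 therm → 672 × $3.03 = $2,036.17; + 12 × $20.14 standing = $2,277.85
Heat pump: 57,725,118 BTU / 3412 = 16,920 kWh heat; / 4.1 = 4,126 kWh in → × $0.344 = $1,419.48; + 12 × $17.66 standing = $1,631.40
Difference = |$2,277.85 − $1,631.40| = $646.45

$646.45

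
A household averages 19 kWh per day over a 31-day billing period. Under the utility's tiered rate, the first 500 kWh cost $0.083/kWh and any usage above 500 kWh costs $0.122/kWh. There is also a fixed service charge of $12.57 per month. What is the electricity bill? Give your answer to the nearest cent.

Usage = 19 kWh/day × 31 days = 589 kWh
First 500 kWh × $0.083 = $41.50
Remaining 89 kWh × $0.122 = $10.86
Energy charge = $52.36; + service $12.57 = $64.93

$64.93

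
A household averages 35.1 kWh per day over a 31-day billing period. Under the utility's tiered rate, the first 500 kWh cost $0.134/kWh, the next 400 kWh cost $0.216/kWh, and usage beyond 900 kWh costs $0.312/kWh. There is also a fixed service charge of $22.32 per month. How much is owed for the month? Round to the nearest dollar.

$234

Usage = 35.1 kWh/day × 31 days = 1088.1 kWh
First 500 kWh × $0.134 = $67.00
Next 400 kWh × $0.216 = $86.40
Remaining 188.1 kWh × $0.312 = $58.69
Energy charge = $212.09; + service $22.32 = $234.41 ≈ $234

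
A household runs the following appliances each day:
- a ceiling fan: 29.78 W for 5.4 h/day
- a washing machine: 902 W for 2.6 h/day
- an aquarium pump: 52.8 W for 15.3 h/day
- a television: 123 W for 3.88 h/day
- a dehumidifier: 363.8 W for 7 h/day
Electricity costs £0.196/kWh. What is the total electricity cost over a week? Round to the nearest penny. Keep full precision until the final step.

ceiling fan: 29.78 W × 5.4 h × 7 d = 1,126 Wh = 1.126 kWh
washing machine: 902 W × 2.6 h × 7 d = 16,416 Wh = 16.42 kWh
aquarium pump: 52.8 W × 15.3 h × 7 d = 5,655 Wh = 5.655 kWh
television: 123 W × 3.88 h × 7 d = 3,341 Wh = 3.341 kWh
dehumidifier: 363.8 W × 7 h × 7 d = 17,826 Wh = 17.83 kWh
Total energy = 1.126 + 16.42 + 5.655 + 3.341 + 17.83 = 44.36 kWh
Cost = 44.36 kWh × £0.196 = £8.70

£8.70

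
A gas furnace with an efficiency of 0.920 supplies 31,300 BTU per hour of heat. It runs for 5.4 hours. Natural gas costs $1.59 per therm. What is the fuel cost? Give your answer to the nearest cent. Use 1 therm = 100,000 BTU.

Heat delivered = 31,300 BTU/h × 5.4 h = 169,020 BTU
Gas input = 169,020 / 0.920 = 183,717 BTU
= 183,717 / 100,000 = 1.837 therm
Cost = 1.837 × $1.59/therm = $2.92

$2.92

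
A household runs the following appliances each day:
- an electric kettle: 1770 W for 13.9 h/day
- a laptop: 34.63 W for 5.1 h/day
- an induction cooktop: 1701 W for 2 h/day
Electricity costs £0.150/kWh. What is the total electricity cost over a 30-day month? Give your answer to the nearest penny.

£126.82

electric kettle: 1770 W × 13.9 h × 30 d = 738,090 Wh = 738.1 kWh
laptop: 34.63 W × 5.1 h × 30 d = 5,298 Wh = 5.298 kWh
induction cooktop: 1701 W × 2 h × 30 d = 102,060 Wh = 102.1 kWh
Total energy = 738.1 + 5.298 + 102.1 = 845.4 kWh
Cost = 845.4 kWh × £0.150 = £126.82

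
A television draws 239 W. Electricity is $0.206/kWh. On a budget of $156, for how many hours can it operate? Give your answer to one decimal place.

Energy budget = $156 / $0.206 per kWh = 757.3 kWh = 757,282 Wh
Runtime = 757,282 Wh / 239 W = 3,169 h

3168.5 h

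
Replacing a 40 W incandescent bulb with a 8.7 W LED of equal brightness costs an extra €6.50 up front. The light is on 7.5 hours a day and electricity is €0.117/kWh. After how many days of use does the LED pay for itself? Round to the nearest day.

237 days

Power saved = 40 − 8.7 = 31.3 W
Daily energy saved = 31.3 W × 7.5 h = 234.8 Wh = 0.23475 kWh
Daily savings = 0.23475 × €0.117 = €0.0275
Payback = €6.50 / €0.0275 per day = 236.7 days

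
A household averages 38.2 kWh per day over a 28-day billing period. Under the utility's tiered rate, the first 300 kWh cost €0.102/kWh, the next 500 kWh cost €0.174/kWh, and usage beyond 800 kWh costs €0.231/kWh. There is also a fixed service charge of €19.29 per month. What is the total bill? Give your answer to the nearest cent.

Usage = 38.2 kWh/day × 28 days = 1069.6 kWh
First 300 kWh × €0.102 = €30.60
Next 500 kWh × €0.174 = €87.00
Remaining 269.6 kWh × €0.231 = €62.28
Energy charge = €179.88; + service €19.29 = €199.17

€199.17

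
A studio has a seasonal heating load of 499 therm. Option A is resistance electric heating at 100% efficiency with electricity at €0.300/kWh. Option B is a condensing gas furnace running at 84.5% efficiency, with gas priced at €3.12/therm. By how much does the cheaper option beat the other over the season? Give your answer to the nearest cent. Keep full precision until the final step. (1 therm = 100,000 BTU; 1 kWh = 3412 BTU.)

Heat load = 499 therm × 100,000 = 49,900,000 BTU
Gas: input = 49,900,000 / 0.845 = 59,053,254 BTU = 590.5 therm → 590.5 × €3.12 = €1,842.46
Electric: 49,900,000 BTU / 3412 = 14,620 kWh → × €0.300 = €4,387.46
Difference = |€1,842.46 − €4,387.46| = €2,544.99

€2544.99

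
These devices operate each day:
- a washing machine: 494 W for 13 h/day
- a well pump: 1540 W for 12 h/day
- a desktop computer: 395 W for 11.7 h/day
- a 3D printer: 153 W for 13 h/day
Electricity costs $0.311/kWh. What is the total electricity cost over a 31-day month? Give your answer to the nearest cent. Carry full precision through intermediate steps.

$303.81

washing machine: 494 W × 13 h × 31 d = 199,082 Wh = 199.1 kWh
well pump: 1540 W × 12 h × 31 d = 572,880 Wh = 572.9 kWh
desktop computer: 395 W × 11.7 h × 31 d = 143,266 Wh = 143.3 kWh
3D printer: 153 W × 13 h × 31 d = 61,659 Wh = 61.66 kWh
Total energy = 199.1 + 572.9 + 143.3 + 61.66 = 976.9 kWh
Cost = 976.9 kWh × $0.311 = $303.81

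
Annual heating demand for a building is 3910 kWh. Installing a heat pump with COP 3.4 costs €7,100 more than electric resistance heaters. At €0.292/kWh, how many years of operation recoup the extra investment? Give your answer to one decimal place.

Resistance: 3910 kWh × €0.292 = €1,141.72/yr
Heat pump: 3910 / 3.4 = 1150 kWh in → × €0.292 = €335.80/yr
Annual savings = €805.92
Payback = €7,100 / €805.92 = 8.81 years

8.8 years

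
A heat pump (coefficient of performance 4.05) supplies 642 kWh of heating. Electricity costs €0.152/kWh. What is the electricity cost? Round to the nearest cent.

€24.09

Electrical input = 642 kWh / 4.05 = 158.5 kWh
Cost = 158.5 × €0.152/kWh = €24.09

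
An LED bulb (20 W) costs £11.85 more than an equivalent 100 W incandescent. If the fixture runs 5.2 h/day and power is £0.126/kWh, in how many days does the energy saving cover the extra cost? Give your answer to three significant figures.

Power saved = 100 − 20 = 80 W
Daily energy saved = 80 W × 5.2 h = 416 Wh = 0.416 kWh
Daily savings = 0.416 × £0.126 = £0.0524
Payback = £11.85 / £0.0524 per day = 226.1 days

226 days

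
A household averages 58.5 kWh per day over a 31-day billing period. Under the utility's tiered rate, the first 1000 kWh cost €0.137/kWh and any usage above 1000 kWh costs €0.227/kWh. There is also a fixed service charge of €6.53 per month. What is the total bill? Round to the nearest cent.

Usage = 58.5 kWh/day × 31 days = 1813.5 kWh
First 1000 kWh × €0.137 = €137.00
Remaining 813.5 kWh × €0.227 = €184.66
Energy charge = €321.66; + service €6.53 = €328.19

€328.19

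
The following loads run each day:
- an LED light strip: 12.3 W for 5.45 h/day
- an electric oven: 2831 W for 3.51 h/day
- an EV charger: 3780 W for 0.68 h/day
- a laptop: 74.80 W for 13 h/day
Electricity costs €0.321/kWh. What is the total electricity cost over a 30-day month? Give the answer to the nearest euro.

LED light strip: 12.3 W × 5.45 h × 30 d = 2,011 Wh = 2.011 kWh
electric oven: 2831 W × 3.51 h × 30 d = 298,104 Wh = 298.1 kWh
EV charger: 3780 W × 0.68 h × 30 d = 77,112 Wh = 77.11 kWh
laptop: 74.80 W × 13 h × 30 d = 29,172 Wh = 29.17 kWh
Total energy = 2.011 + 298.1 + 77.11 + 29.17 = 406.4 kWh
Cost = 406.4 kWh × €0.321 = €130.45 ≈ €130

€130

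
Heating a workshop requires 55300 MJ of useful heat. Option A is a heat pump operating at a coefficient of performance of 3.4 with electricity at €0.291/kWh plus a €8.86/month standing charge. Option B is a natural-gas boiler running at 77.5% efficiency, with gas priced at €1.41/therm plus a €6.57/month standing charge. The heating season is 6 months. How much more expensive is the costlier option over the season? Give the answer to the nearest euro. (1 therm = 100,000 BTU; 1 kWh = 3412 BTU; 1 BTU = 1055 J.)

€375

Heat load = 55300 MJ = 55,300,000,000 J / 1055 = 52,417,062 BTU
Gas: input = 52,417,062 / 0.775 = 67,634,918 BTU = 676.3 therm → 676.3 × €1.41 = €953.65; + 6 × €6.57 standing = €993.07
Heat pump: 52,417,062 BTU / 3412 = 15,360 kWh heat; / 3.4 = 4,518 kWh in → × €0.291 = €1,314.85; + 6 × €8.86 standing = €1,368.01
Difference = |€993.07 − €1,368.01| = €374.94 ≈ €375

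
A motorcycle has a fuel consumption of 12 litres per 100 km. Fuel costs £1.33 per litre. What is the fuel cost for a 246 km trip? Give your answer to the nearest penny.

Fuel = 12 L/100 km × 246 km / 100 = 29.52 L
Cost = 29.52 L × £1.33/L = £39.26

£39.26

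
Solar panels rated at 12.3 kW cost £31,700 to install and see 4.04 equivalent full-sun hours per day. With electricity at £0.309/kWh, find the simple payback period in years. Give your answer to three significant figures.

5.66 years

Daily generation = 12.3 kW × 4.04 h = 49.69 kWh
Annual generation = 49.69 × 365 = 18138 kWh
Annual savings = 18138 × £0.309 = £5,604.51
Payback = £31,700 / £5,604.51 = 5.66 years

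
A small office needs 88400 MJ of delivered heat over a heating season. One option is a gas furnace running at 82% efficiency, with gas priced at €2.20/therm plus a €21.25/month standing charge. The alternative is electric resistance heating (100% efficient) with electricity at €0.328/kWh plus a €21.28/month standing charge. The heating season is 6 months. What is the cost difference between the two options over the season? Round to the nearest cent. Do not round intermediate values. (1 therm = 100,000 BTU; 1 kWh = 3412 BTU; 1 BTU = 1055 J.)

€5807.10

Heat load = 88400 MJ = 88,400,000,000 J / 1055 = 83,791,469 BTU
Gas: input = 83,791,469 / 0.82 = 102,184,719 BTU = 1,022 therm → 1,022 × €2.20 = €2,248.06; + 6 × €21.25 standing = €2,375.56
Electric: 83,791,469 BTU / 3412 = 24,560 kWh → × €0.328 = €8,054.98; + 6 × €21.28 standing = €8,182.66
Difference = |€2,375.56 − €8,182.66| = €5,807.10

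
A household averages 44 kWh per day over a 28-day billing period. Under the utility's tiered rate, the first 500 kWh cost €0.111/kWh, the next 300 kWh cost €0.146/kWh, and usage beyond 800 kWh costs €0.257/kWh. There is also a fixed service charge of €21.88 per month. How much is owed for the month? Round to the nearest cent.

€232.20

Usage = 44 kWh/day × 28 days = 1232 kWh
First 500 kWh × €0.111 = €55.50
Next 300 kWh × €0.146 = €43.80
Remaining 432 kWh × €0.257 = €111.02
Energy charge = €210.32; + service €21.88 = €232.20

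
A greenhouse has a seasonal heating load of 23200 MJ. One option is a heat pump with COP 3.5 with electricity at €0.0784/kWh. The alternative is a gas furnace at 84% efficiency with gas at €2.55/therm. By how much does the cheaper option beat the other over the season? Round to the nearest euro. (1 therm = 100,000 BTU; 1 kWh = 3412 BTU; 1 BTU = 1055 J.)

€523

Heat load = 23200 MJ = 23,200,000,000 J / 1055 = 21,990,521 BTU
Gas: input = 21,990,521 / 0.84 = 26,179,192 BTU = 261.8 therm → 261.8 × €2.55 = €667.57
Heat pump: 21,990,521 BTU / 3412 = 6,445 kWh heat; / 3.5 = 1,841 kWh in → × €0.0784 = €144.37
Difference = |€667.57 − €144.37| = €523.20 ≈ €523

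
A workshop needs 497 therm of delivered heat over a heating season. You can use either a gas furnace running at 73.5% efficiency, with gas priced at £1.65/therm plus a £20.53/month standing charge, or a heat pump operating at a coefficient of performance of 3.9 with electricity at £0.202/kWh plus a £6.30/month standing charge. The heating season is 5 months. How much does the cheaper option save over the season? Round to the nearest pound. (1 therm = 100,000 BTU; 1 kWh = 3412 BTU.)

£432

Heat load = 497 therm × 100,000 = 49,700,000 BTU
Gas: input = 49,700,000 / 0.735 = 67,619,048 BTU = 676.2 therm → 676.2 × £1.65 = £1,115.71; + 5 × £20.53 standing = £1,218.36
Heat pump: 49,700,000 BTU / 3412 = 14,570 kWh heat; / 3.9 = 3,735 kWh in → × £0.202 = £754.46; + 5 × £6.30 standing = £785.96
Difference = |£1,218.36 − £785.96| = £432.41 ≈ £432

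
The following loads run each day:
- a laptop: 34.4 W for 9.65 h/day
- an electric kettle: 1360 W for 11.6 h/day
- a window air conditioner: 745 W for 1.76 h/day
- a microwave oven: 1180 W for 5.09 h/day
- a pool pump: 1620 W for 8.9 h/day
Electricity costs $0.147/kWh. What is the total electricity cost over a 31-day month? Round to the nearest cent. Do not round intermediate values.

$172.45

laptop: 34.4 W × 9.65 h × 31 d = 10,291 Wh = 10.29 kWh
electric kettle: 1360 W × 11.6 h × 31 d = 489,056 Wh = 489.1 kWh
window air conditioner: 745 W × 1.76 h × 31 d = 40,647 Wh = 40.65 kWh
microwave oven: 1180 W × 5.09 h × 31 d = 186,192 Wh = 186.2 kWh
pool pump: 1620 W × 8.9 h × 31 d = 446,958 Wh = 447 kWh
Total energy = 10.29 + 489.1 + 40.65 + 186.2 + 447 = 1,173 kWh
Cost = 1,173 kWh × $0.147 = $172.45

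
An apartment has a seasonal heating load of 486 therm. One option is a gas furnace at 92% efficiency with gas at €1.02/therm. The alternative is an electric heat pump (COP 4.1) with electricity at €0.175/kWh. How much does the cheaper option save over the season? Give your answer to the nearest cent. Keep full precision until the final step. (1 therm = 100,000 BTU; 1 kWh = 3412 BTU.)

Heat load = 486 therm × 100,000 = 48,600,000 BTU
Gas: input = 48,600,000 / 0.92 = 52,826,087 BTU = 528.3 therm → 528.3 × €1.02 = €538.83
Heat pump: 48,600,000 BTU / 3412 = 14,240 kWh heat; / 4.1 = 3,474 kWh in → × €0.175 = €607.97
Difference = |€538.83 − €607.97| = €69.14

€69.14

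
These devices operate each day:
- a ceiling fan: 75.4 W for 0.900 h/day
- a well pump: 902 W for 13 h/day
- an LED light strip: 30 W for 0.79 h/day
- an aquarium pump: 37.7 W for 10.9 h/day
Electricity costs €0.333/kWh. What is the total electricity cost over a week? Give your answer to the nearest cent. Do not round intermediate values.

€28.50

ceiling fan: 75.4 W × 0.900 h × 7 d = 475 Wh = 0.475 kWh
well pump: 902 W × 13 h × 7 d = 82,082 Wh = 82.08 kWh
LED light strip: 30 W × 0.79 h × 7 d = 166 Wh = 0.1659 kWh
aquarium pump: 37.7 W × 10.9 h × 7 d = 2,877 Wh = 2.877 kWh
Total energy = 0.475 + 82.08 + 0.1659 + 2.877 = 85.6 kWh
Cost = 85.6 kWh × €0.333 = €28.50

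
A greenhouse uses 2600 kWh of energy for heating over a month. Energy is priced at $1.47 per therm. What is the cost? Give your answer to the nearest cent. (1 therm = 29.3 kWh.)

$130.44

2600 kWh × (0.03413 therm/kWh) = 88.74 therm
Cost = 88.74 therm × $1.47/therm = $130.44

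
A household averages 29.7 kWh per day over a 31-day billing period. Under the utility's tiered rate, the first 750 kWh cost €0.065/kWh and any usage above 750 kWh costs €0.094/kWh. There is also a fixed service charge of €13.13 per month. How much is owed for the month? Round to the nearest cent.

Usage = 29.7 kWh/day × 31 days = 920.7 kWh
First 750 kWh × €0.065 = €48.75
Remaining 170.7 kWh × €0.094 = €16.05
Energy charge = €64.80; + service €13.13 = €77.93

€77.93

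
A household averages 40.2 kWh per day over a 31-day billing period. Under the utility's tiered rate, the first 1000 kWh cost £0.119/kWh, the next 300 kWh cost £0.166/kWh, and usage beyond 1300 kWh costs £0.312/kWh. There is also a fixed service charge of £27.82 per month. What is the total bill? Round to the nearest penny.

£187.69

Usage = 40.2 kWh/day × 31 days = 1246.2 kWh
First 1000 kWh × £0.119 = £119.00
Next 246.2 kWh × £0.166 = £40.87
Remaining tier: 0 kWh (not reached)
Energy charge = £159.87; + service £27.82 = £187.69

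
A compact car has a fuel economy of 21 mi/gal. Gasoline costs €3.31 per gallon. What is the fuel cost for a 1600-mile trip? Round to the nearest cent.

€252.19

Fuel = 1600 mi / 21 mpg = 76.19 gal
Cost = 76.19 gal × €3.31/gal = €252.19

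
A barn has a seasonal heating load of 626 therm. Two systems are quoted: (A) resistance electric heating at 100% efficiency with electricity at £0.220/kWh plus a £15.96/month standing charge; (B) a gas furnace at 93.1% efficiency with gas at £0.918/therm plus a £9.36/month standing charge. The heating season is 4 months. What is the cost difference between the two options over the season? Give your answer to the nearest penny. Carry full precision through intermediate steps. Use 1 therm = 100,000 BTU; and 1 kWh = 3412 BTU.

Heat load = 626 therm × 100,000 = 62,600,000 BTU
Gas: input = 62,600,000 / 0.931 = 67,239,527 BTU = 672.4 therm → 672.4 × £0.918 = £617.26; + 4 × £9.36 standing = £654.70
Electric: 62,600,000 BTU / 3412 = 18,350 kWh → × £0.220 = £4,036.34; + 4 × £15.96 standing = £4,100.18
Difference = |£654.70 − £4,100.18| = £3,445.48

£3445.48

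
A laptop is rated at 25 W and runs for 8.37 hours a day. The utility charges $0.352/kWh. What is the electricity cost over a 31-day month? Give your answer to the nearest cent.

Energy = 25 W × 8.37 h/day × 31 days = 6,487 Wh = 6.487 kWh
Cost = 6.487 kWh × $0.352/kWh = $2.28

$2.28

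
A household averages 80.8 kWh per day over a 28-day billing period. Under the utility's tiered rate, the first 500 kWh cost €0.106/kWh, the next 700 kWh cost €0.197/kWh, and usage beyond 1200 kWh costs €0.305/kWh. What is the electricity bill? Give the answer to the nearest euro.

€515

Usage = 80.8 kWh/day × 28 days = 2262.4 kWh
First 500 kWh × €0.106 = €53.00
Next 700 kWh × €0.197 = €137.90
Remaining 1062.4 kWh × €0.305 = €324.03
Total = €514.93 ≈ €515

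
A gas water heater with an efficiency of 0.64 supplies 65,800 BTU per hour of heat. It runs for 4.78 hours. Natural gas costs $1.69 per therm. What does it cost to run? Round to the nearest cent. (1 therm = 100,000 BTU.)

$8.31

Heat delivered = 65,800 BTU/h × 4.78 h = 314,524 BTU
Gas input = 314,524 / 0.64 = 491,444 BTU
= 491,444 / 100,000 = 4.914 therm
Cost = 4.914 × $1.69/therm = $8.31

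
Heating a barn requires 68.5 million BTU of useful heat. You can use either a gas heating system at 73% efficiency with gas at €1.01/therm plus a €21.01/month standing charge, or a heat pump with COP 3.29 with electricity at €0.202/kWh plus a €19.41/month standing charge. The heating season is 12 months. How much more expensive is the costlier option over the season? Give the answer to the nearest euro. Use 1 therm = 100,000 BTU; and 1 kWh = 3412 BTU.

Heat load = 68.5 × 10⁶ BTU = 68,500,000 BTU
Gas: input = 68,500,000 / 0.73 = 93,835,616 BTU = 938.4 therm → 938.4 × €1.01 = €947.74; + 12 × €21.01 standing = €1,199.86
Heat pump: 68,500,000 BTU / 3412 = 20,080 kWh heat; / 3.29 = 6,102 kWh in → × €0.202 = €1,232.64; + 12 × €19.41 standing = €1,465.56
Difference = |€1,199.86 − €1,465.56| = €265.70 ≈ €266

€266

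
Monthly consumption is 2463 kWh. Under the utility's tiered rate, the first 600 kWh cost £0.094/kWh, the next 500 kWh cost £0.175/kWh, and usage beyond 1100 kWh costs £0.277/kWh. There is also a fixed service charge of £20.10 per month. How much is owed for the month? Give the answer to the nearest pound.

First 600 kWh × £0.094 = £56.40
Next 500 kWh × £0.175 = £87.50
Remaining 1363 kWh × £0.277 = £377.55
Energy charge = £521.45; + service £20.10 = £541.55 ≈ £542

£542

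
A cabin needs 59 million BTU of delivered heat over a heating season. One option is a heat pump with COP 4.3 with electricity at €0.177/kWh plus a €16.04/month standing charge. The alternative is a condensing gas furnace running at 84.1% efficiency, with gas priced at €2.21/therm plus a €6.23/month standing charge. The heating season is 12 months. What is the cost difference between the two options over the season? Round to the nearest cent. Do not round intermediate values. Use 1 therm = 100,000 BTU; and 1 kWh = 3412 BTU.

Heat load = 59 × 10⁶ BTU = 59,000,000 BTU
Gas: input = 59,000,000 / 0.841 = 70,154,578 BTU = 701.5 therm → 701.5 × €2.21 = €1,550.42; + 12 × €6.23 standing = €1,625.18
Heat pump: 59,000,000 BTU / 3412 = 17,290 kWh heat; / 4.3 = 4,021 kWh in → × €0.177 = €711.78; + 12 × €16.04 standing = €904.26
Difference = |€1,625.18 − €904.26| = €720.91

€720.91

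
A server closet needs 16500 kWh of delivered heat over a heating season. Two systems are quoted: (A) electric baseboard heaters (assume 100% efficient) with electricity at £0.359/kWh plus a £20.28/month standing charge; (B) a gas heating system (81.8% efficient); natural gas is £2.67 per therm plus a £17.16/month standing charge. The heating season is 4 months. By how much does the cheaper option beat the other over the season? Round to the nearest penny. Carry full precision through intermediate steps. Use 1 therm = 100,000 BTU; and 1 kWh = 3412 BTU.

£4098.38

Heat load = 16500 kWh × 3412 = 56,298,000 BTU
Gas: input = 56,298,000 / 0.818 = 68,823,961 BTU = 688.2 therm → 688.2 × £2.67 = £1,837.60; + 4 × £17.16 standing = £1,906.24
Electric: 56,298,000 BTU / 3412 = 16,500 kWh → × £0.359 = £5,923.50; + 4 × £20.28 standing = £6,004.62
Difference = |£1,906.24 − £6,004.62| = £4,098.38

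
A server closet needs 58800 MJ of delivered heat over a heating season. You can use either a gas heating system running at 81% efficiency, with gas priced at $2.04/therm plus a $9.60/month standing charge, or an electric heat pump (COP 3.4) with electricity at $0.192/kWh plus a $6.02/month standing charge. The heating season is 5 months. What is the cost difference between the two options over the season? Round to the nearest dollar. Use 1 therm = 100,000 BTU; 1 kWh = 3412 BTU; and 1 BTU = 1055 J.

$499

Heat load = 58800 MJ = 58,800,000,000 J / 1055 = 55,734,597 BTU
Gas: input = 55,734,597 / 0.81 = 68,808,145 BTU = 688.1 therm → 688.1 × $2.04 = $1,403.69; + 5 × $9.60 standing = $1,451.69
Heat pump: 55,734,597 BTU / 3412 = 16,330 kWh heat; / 3.4 = 4,804 kWh in → × $0.192 = $922.44; + 5 × $6.02 standing = $952.54
Difference = |$1,451.69 − $952.54| = $499.15 ≈ $499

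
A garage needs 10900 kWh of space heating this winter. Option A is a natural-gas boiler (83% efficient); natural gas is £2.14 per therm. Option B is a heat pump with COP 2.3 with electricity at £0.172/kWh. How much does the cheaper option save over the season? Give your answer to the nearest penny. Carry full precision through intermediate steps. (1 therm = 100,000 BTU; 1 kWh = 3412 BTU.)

£143.76

Heat load = 10900 kWh × 3412 = 37,190,800 BTU
Gas: input = 37,190,800 / 0.830 = 44,808,193 BTU = 448.1 therm → 448.1 × £2.14 = £958.90
Heat pump: 37,190,800 BTU / 3412 = 10,900 kWh heat; / 2.3 = 4,739 kWh in → × £0.172 = £815.13
Difference = |£958.90 − £815.13| = £143.76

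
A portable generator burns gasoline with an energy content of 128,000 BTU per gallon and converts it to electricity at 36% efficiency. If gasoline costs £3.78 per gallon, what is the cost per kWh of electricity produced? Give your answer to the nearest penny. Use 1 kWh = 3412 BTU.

£0.28

Electrical output per gallon = 128,000 BTU × 0.36 / 3412 BTU/kWh = 13.51 kWh
Cost per kWh = £3.78 / 13.51 kWh = £0.280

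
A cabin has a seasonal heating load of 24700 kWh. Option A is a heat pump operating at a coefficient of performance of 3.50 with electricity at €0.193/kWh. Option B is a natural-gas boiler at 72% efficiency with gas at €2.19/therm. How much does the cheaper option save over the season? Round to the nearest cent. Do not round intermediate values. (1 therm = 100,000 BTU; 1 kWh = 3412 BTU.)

Heat load = 24700 kWh × 3412 = 84,276,400 BTU
Gas: input = 84,276,400 / 0.72 = 117,050,556 BTU = 1,171 therm → 1,171 × €2.19 = €2,563.41
Heat pump: 84,276,400 BTU / 3412 = 24,700 kWh heat; / 3.50 = 7,057 kWh in → × €0.193 = €1,362.03
Difference = |€2,563.41 − €1,362.03| = €1,201.38

€1201.38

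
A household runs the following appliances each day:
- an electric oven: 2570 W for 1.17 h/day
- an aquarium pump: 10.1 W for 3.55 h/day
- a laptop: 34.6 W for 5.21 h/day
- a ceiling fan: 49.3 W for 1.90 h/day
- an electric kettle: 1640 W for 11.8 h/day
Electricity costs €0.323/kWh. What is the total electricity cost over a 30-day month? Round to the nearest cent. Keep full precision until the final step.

electric oven: 2570 W × 1.17 h × 30 d = 90,207 Wh = 90.21 kWh
aquarium pump: 10.1 W × 3.55 h × 30 d = 1,076 Wh = 1.076 kWh
laptop: 34.6 W × 5.21 h × 30 d = 5,408 Wh = 5.408 kWh
ceiling fan: 49.3 W × 1.90 h × 30 d = 2,810 Wh = 2.81 kWh
electric kettle: 1640 W × 11.8 h × 30 d = 580,560 Wh = 580.6 kWh
Total energy = 90.21 + 1.076 + 5.408 + 2.81 + 580.6 = 680.1 kWh
Cost = 680.1 kWh × €0.323 = €219.66

€219.66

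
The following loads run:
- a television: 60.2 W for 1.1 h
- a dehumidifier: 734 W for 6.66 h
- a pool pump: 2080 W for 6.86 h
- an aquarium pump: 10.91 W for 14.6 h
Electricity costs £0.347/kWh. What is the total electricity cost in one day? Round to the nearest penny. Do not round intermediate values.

£6.73

television: 60.2 W × 1.1 h = 66 Wh = 0.06622 kWh
dehumidifier: 734 W × 6.66 h = 4,888 Wh = 4.888 kWh
pool pump: 2080 W × 6.86 h = 14,269 Wh = 14.27 kWh
aquarium pump: 10.91 W × 14.6 h = 159 Wh = 0.1593 kWh
Total energy = 0.06622 + 4.888 + 14.27 + 0.1593 = 19.38 kWh
Cost = 19.38 kWh × £0.347 = £6.73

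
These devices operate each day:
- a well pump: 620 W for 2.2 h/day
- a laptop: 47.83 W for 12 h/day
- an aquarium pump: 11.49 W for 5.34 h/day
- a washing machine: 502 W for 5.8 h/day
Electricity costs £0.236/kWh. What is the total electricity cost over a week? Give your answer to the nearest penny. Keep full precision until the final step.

£8.11

well pump: 620 W × 2.2 h × 7 d = 9,548 Wh = 9.548 kWh
laptop: 47.83 W × 12 h × 7 d = 4,018 Wh = 4.018 kWh
aquarium pump: 11.49 W × 5.34 h × 7 d = 429 Wh = 0.4295 kWh
washing machine: 502 W × 5.8 h × 7 d = 20,381 Wh = 20.38 kWh
Total energy = 9.548 + 4.018 + 0.4295 + 20.38 = 34.38 kWh
Cost = 34.38 kWh × £0.236 = £8.11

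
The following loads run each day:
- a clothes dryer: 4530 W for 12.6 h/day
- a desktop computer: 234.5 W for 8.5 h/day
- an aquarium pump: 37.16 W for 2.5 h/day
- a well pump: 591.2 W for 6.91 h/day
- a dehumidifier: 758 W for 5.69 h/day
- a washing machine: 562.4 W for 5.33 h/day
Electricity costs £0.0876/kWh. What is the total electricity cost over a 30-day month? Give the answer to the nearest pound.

clothes dryer: 4530 W × 12.6 h × 30 d = 1,712,340 Wh = 1,712 kWh
desktop computer: 234.5 W × 8.5 h × 30 d = 59,798 Wh = 59.8 kWh
aquarium pump: 37.16 W × 2.5 h × 30 d = 2,787 Wh = 2.787 kWh
well pump: 591.2 W × 6.91 h × 30 d = 122,556 Wh = 122.6 kWh
dehumidifier: 758 W × 5.69 h × 30 d = 129,391 Wh = 129.4 kWh
washing machine: 562.4 W × 5.33 h × 30 d = 89,928 Wh = 89.93 kWh
Total energy = 1,712 + 59.8 + 2.787 + 122.6 + 129.4 + 89.93 = 2,117 kWh
Cost = 2,117 kWh × £0.0876 = £185.43 ≈ £185

£185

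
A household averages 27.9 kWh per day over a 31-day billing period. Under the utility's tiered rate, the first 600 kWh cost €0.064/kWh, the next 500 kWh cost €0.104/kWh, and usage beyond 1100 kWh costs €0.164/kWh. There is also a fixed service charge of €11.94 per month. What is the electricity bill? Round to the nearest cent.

€77.89

Usage = 27.9 kWh/day × 31 days = 864.9 kWh
First 600 kWh × €0.064 = €38.40
Next 264.9 kWh × €0.104 = €27.55
Remaining tier: 0 kWh (not reached)
Energy charge = €65.95; + service €11.94 = €77.89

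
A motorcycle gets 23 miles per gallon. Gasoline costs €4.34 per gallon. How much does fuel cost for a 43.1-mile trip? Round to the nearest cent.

Fuel = 43.1 mi / 23 mpg = 1.874 gal
Cost = 1.874 gal × €4.34/gal = €8.13

€8.13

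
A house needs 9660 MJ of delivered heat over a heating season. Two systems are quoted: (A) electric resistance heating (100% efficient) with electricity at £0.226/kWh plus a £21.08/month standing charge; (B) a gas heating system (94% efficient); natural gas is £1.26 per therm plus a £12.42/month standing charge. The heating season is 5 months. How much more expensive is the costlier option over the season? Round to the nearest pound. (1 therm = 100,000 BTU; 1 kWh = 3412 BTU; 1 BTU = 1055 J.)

£527

Heat load = 9660 MJ = 9,660,000,000 J / 1055 = 9,156,398 BTU
Gas: input = 9,156,398 / 0.94 = 9,740,849 BTU = 97.41 therm → 97.41 × £1.26 = £122.73; + 5 × £12.42 standing = £184.83
Electric: 9,156,398 BTU / 3412 = 2,684 kWh → × £0.226 = £606.49; + 5 × £21.08 standing = £711.89
Difference = |£184.83 − £711.89| = £527.06 ≈ £527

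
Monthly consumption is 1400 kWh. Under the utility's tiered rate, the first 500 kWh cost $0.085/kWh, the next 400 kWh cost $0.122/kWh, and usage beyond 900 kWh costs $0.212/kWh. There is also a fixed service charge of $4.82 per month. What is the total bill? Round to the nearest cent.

$202.12

First 500 kWh × $0.085 = $42.50
Next 400 kWh × $0.122 = $48.80
Remaining 500 kWh × $0.212 = $106.00
Energy charge = $197.30; + service $4.82 = $202.12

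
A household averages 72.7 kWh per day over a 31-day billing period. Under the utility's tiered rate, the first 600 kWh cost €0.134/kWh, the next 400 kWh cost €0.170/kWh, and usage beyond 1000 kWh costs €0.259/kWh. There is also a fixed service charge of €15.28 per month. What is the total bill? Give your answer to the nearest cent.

Usage = 72.7 kWh/day × 31 days = 2253.7 kWh
First 600 kWh × €0.134 = €80.40
Next 400 kWh × €0.170 = €68.00
Remaining 1253.7 kWh × €0.259 = €324.71
Energy charge = €473.11; + service €15.28 = €488.39

€488.39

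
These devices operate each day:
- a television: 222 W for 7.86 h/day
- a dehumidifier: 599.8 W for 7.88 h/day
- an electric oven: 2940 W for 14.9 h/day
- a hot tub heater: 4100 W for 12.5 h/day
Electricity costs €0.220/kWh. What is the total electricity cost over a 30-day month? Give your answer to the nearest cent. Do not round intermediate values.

€670.08

television: 222 W × 7.86 h × 30 d = 52,348 Wh = 52.35 kWh
dehumidifier: 599.8 W × 7.88 h × 30 d = 141,793 Wh = 141.8 kWh
electric oven: 2940 W × 14.9 h × 30 d = 1,314,180 Wh = 1,314 kWh
hot tub heater: 4100 W × 12.5 h × 30 d = 1,537,500 Wh = 1,538 kWh
Total energy = 52.35 + 141.8 + 1,314 + 1,538 = 3,046 kWh
Cost = 3,046 kWh × €0.220 = €670.08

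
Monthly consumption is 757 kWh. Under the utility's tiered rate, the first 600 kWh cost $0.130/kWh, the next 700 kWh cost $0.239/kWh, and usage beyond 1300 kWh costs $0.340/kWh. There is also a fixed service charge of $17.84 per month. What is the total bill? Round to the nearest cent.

$133.36

First 600 kWh × $0.130 = $78.00
Next 157 kWh × $0.239 = $37.52
Remaining tier: 0 kWh (not reached)
Energy charge = $115.52; + service $17.84 = $133.36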